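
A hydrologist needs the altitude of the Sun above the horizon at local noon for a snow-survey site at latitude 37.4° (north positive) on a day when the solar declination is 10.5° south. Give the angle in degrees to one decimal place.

At local solar noon the hour angle is zero, so the elevation is 90° − |φ − δ| = 90° − |37.4° − (-10.5°)| = 90° − 47.9° = 42.1°.

42.1°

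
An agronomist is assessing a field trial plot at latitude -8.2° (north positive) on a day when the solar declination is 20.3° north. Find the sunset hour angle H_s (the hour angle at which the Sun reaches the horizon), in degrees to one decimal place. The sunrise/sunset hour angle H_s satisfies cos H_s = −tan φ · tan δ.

The sunset hour angle satisfies cos H_s = −tan φ tan δ = 0.0533, giving H_s = 86.94°.

86.9°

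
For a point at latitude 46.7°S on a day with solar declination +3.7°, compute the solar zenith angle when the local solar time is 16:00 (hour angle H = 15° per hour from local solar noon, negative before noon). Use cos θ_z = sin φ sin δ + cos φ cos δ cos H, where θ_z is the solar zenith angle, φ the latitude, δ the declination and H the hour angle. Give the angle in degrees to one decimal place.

72.8°

Hour angle H = 15° × (16 − 12) = 60.00°.
With φ = -46.7°, δ = 3.7°, H = 60.00°: sin φ sin δ = -0.0470, cos φ cos δ cos H = 0.3422, so cos θ_z = 0.2952.
θ_z = arccos(0.2952) = 72.83°.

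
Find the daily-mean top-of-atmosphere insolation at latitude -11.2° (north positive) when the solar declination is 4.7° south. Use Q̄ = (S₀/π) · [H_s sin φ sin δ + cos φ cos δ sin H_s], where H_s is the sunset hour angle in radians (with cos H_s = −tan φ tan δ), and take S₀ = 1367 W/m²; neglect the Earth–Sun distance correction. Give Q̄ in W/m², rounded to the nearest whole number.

cos H_s = −tan(-11.2°) · tan(-4.7°) = -0.0163, so H_s = arccos(-0.0163) = 90.93°. In radians, H_s = 1.5870.
H_s sin φ sin δ = 1.5870 × -0.1942 × -0.0819 = 0.0252.
cos φ cos δ sin H_s = 0.9810 × 0.9966 × 0.9999 = 0.9776.
Q̄ = (1367/π) × (0.0252 + 0.9776) = 435.13 × 1.0028 = 436.35 W/m².

436 W/m²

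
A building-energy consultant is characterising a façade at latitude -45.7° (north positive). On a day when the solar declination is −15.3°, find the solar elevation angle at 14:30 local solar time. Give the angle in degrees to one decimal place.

46.3°

Hour angle H = 15° × (14.5 − 12) = 37.50°.
cos θ_z = sin(-45.7°) sin(-15.3°) + cos(-45.7°) cos(-15.3°) cos(37.50°) = 0.1889 + 0.5345 = 0.7234.
θ_z = arccos(0.7234) = 43.66°, so the elevation is 90° − 43.66° = 46.34°.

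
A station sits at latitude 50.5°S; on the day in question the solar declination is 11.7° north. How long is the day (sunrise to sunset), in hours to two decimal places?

10.06 hours

The sunset hour angle satisfies cos H_s = −tan φ tan δ = 0.2512, giving H_s = 75.45°.
Day length = 2 H_s / 15° h⁻¹ = 150.90° / 15 = 10.060 h.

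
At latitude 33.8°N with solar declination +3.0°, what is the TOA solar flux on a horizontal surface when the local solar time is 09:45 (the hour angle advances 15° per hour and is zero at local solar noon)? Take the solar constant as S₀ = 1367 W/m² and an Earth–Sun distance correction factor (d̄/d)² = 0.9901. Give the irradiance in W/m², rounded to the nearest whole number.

973 W/m²

Hour angle H = 15° × (9.75 − 12) = -33.75°.
With φ = 33.8°, δ = 3.0°, H = -33.75°: sin φ sin δ = 0.0291, cos φ cos δ cos H = 0.6900, so cos θ_z = 0.7191.
Top-of-atmosphere irradiance = S₀ (d̄/d)² cos θ_z = 1367 × 0.9901 × 0.7191 = 973.28 W/m².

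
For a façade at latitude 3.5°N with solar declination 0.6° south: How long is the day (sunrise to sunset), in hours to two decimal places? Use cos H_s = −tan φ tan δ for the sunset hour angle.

The sunset hour angle satisfies cos H_s = −tan φ tan δ = 0.0006, giving H_s = 89.97°.
Day length = 2 H_s / 15° h⁻¹ = 179.94° / 15 = 11.996 h.

12.00 hours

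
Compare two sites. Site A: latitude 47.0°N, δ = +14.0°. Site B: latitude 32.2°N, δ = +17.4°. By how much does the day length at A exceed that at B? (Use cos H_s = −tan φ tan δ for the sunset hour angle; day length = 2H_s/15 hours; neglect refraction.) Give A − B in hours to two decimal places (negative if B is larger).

+0.55 h

A: H_s = arccos(−tan 47.0° · tan 14.0°) = 105.51°, so 2H_s/15 = 14.0680 h.
B: H_s = arccos(−tan 32.2° · tan 17.4°) = 101.38°, so 2H_s/15 = 13.5173 h.
A − B = 14.0680 − 13.5173 = 0.5507 h.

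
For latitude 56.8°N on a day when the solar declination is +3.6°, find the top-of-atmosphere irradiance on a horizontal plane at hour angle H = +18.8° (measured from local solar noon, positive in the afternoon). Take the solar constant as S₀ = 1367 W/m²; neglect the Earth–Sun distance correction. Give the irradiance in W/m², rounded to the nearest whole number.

779 W/m²

With φ = 56.8°, δ = 3.6°, H = 18.80°: sin φ sin δ = 0.0525, cos φ cos δ cos H = 0.5173, so cos θ_z = 0.5698.
Top-of-atmosphere irradiance = S₀ cos θ_z = 1367 × 0.5698 = 778.92 W/m².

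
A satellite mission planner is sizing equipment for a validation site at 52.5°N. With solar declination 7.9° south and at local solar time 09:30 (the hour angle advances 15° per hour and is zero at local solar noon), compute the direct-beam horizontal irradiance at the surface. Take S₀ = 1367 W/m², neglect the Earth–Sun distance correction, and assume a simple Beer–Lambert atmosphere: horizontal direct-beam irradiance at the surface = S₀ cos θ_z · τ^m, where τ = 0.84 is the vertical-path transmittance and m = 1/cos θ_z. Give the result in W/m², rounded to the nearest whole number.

Hour angle H = 15° × (9.5 − 12) = -37.50°.
cos θ_z = sin(52.5°) sin(-7.9°) + cos(52.5°) cos(-7.9°) cos(-37.50°) = -0.1090 + 0.4784 = 0.3694.
Air mass m = 1/cos θ_z = 1/0.3694 = 2.707; τ^m = 0.84^2.707 = 0.6238.
Surface direct beam = 1367 × 0.3694 × 0.6238 = 315.00 W/m².

315 W/m²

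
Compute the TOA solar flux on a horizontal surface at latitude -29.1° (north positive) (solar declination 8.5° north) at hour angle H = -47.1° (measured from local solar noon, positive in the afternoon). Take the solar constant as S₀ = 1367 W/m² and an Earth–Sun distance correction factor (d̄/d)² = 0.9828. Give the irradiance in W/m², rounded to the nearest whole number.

With φ = -29.1°, δ = 8.5°, H = -47.10°: sin φ sin δ = -0.0719, cos φ cos δ cos H = 0.5883, so cos θ_z = 0.5164.
Top-of-atmosphere irradiance = S₀ (d̄/d)² cos θ_z = 1367 × 0.9828 × 0.5164 = 693.78 W/m².

694 W/m²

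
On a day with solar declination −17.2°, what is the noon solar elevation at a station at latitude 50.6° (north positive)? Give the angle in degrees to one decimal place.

At local solar noon the hour angle is zero, so the elevation is 90° − |φ − δ| = 90° − |50.6° − (-17.2°)| = 90° − 67.8° = 22.2°.

22.2°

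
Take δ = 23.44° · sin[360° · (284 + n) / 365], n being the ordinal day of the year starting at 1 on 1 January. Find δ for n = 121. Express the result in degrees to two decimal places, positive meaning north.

+14.89°

360 × (284 + 121) / 365 = 399.452°; sin(399.452°) = 0.6354.
δ = 23.44 × 0.6354 = 14.894° ≈ +14.89°.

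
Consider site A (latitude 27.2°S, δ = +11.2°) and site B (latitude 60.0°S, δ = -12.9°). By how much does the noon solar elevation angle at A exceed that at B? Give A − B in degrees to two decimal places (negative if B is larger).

+8.70°

A: 90° − |-27.2 − (11.2)| = 51.60°.
B: 90° − |-60.0 − (-12.9)| = 42.90°.
A − B = 51.60 − 42.90 = 8.70°.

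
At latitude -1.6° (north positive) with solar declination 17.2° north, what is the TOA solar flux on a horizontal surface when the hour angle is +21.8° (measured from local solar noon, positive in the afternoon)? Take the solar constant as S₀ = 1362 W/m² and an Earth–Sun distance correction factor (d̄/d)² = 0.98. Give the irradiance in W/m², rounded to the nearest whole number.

With φ = -1.6°, δ = 17.2°, H = 21.80°: sin φ sin δ = -0.0083, cos φ cos δ cos H = 0.8866, so cos θ_z = 0.8783.
Top-of-atmosphere irradiance = S₀ (d̄/d)² cos θ_z = 1362 × 0.98 × 0.8783 = 1172.32 W/m².

1172 W/m²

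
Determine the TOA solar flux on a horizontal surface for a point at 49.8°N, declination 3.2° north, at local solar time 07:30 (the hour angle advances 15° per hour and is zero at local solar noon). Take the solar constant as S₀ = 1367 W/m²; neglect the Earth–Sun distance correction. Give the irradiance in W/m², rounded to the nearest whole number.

395 W/m²

Hour angle H = 15° × (7.5 − 12) = -67.50°.
cos θ_z = sin(49.8°) sin(3.2°) + cos(49.8°) cos(3.2°) cos(-67.50°) = 0.0426 + 0.2466 = 0.2892.
Top-of-atmosphere irradiance = S₀ cos θ_z = 1367 × 0.2892 = 395.34 W/m².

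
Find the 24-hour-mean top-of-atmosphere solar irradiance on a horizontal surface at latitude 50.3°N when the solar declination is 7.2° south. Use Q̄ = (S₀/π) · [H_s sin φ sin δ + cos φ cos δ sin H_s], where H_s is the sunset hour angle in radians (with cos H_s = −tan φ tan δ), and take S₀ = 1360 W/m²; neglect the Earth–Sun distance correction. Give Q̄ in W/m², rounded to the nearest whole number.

cos H_s = −tan(50.3°) · tan(-7.2°) = 0.1522, so H_s = arccos(0.1522) = 81.25°. In radians, H_s = 1.4181.
H_s sin φ sin δ = 1.4181 × 0.7694 × -0.1253 = -0.1367.
cos φ cos δ sin H_s = 0.6388 × 0.9921 × 0.9884 = 0.6264.
Q̄ = (1360/π) × (-0.1367 + 0.6264) = 432.90 × 0.4897 = 211.99 W/m².

212 W/m²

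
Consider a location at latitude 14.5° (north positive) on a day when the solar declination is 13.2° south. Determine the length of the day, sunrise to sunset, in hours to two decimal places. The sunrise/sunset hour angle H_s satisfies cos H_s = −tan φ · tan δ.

11.54 hours

−tan φ tan δ = −(0.2586)(-0.2345) = 0.0606; H_s = arccos(0.0606) = 86.53°.
Day length = 2 H_s / 15° h⁻¹ = 173.06° / 15 = 11.537 h.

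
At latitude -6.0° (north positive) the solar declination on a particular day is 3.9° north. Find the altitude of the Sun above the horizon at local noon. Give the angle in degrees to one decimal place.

At local solar noon the hour angle is zero, so the elevation is 90° − |φ − δ| = 90° − |-6.0° − (3.9°)| = 90° − 9.9° = 80.1°.

80.1°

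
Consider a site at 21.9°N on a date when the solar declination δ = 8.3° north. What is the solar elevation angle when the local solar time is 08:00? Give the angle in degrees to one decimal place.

Hour angle H = 15° × (8 − 12) = -60.00°.
With φ = 21.9°, δ = 8.3°, H = -60.00°: sin φ sin δ = 0.0538, cos φ cos δ cos H = 0.4591, so cos θ_z = 0.5129.
θ_z = arccos(0.5129) = 59.14°, so the elevation is 90° − 59.14° = 30.86°.

30.9°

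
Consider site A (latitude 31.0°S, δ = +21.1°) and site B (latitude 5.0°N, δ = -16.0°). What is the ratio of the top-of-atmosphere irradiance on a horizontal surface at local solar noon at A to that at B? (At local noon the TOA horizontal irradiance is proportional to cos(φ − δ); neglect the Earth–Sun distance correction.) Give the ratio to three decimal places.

0.658

A: cos θ_z = cos(-31.0° − (21.1°)) = 0.6143.
B: cos θ_z = cos(5.0° − (-16.0°)) = 0.9336.
Ratio A/B = 0.6143 / 0.9336 = 0.6580.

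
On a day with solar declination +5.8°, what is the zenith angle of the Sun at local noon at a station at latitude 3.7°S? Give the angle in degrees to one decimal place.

At local solar noon the hour angle is zero, so the zenith angle is |φ − δ| = |-3.7° − (5.8°)| = 9.5°.

9.5°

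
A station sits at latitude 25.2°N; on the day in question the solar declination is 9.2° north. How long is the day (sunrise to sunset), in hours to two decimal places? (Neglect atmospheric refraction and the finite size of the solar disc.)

12.58 hours

−tan φ tan δ = −(0.4706)(0.1620) = -0.0762; H_s = arccos(-0.0762) = 94.37°.
Day length = 2 H_s / 15° h⁻¹ = 188.74° / 15 = 12.583 h.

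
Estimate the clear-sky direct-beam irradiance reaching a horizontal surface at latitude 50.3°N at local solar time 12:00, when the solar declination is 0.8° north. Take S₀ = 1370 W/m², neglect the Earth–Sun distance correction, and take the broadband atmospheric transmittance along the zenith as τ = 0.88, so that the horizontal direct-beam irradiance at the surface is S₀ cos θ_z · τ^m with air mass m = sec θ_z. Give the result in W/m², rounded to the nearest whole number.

731 W/m²

Hour angle H = 15° × (12 − 12) = 0.00°.
With φ = 50.3°, δ = 0.8°, H = 0.00°: sin φ sin δ = 0.0107, cos φ cos δ cos H = 0.6387, so cos θ_z = 0.6494.
Air mass m = 1/cos θ_z = 1/0.6494 = 1.540; τ^m = 0.88^1.540 = 0.8213.
Surface direct beam = 1370 × 0.6494 × 0.8213 = 730.69 W/m².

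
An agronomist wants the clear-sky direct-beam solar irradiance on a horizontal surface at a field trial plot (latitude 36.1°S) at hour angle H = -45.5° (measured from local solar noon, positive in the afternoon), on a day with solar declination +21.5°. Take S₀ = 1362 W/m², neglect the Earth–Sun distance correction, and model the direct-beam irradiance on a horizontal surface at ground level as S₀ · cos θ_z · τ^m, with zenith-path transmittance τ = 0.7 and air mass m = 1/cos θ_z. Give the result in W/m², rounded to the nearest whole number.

cos θ_z = sin(-36.1°) sin(21.5°) + cos(-36.1°) cos(21.5°) cos(-45.50°) = -0.2159 + 0.5269 = 0.3110.
Air mass m = 1/cos θ_z = 1/0.3110 = 3.215; τ^m = 0.7^3.215 = 0.3177.
Surface direct beam = 1362 × 0.3110 × 0.3177 = 134.57 W/m².

135 W/m²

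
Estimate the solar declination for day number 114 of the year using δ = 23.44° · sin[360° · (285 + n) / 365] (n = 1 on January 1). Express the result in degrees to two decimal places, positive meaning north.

360 × (285 + 114) / 365 = 393.534°; sin(393.534°) = 0.5524.
δ = 23.44 × 0.5524 = 12.948° ≈ +12.95°.

+12.95°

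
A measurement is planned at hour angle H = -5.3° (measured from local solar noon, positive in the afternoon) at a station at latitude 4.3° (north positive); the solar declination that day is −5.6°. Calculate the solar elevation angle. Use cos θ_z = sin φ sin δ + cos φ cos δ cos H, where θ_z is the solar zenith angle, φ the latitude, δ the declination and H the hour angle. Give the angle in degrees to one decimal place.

With φ = 4.3°, δ = -5.6°, H = -5.30°: sin φ sin δ = -0.0073, cos φ cos δ cos H = 0.9882, so cos θ_z = 0.9809.
θ_z = arccos(0.9809) = 11.22°, so the elevation is 90° − 11.22° = 78.78°.

78.8°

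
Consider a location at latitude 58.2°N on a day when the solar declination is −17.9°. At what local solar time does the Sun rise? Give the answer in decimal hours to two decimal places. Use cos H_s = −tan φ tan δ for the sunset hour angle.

The sunset hour angle satisfies cos H_s = −tan φ tan δ = 0.5209, giving H_s = 58.61°.
Sunrise is at 12 − H_s/15 = 12 − 3.907 = 8.093 h local solar time.

8.09 h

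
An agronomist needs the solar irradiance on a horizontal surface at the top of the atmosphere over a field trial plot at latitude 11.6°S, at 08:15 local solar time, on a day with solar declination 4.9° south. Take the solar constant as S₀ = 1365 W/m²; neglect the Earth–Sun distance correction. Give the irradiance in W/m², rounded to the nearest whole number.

Hour angle H = 15° × (8.25 − 12) = -56.25°.
cos θ_z = sin(-11.6°) sin(-4.9°) + cos(-11.6°) cos(-4.9°) cos(-56.25°) = 0.0172 + 0.5422 = 0.5594.
Top-of-atmosphere irradiance = S₀ cos θ_z = 1365 × 0.5594 = 763.58 W/m².

764 W/m²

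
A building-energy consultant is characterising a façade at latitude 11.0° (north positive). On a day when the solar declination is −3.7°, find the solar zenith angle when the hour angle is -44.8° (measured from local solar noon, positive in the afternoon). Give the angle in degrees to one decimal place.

46.9°

With φ = 11.0°, δ = -3.7°, H = -44.80°: sin φ sin δ = -0.0123, cos φ cos δ cos H = 0.6951, so cos θ_z = 0.6828.
θ_z = arccos(0.6828) = 46.94°.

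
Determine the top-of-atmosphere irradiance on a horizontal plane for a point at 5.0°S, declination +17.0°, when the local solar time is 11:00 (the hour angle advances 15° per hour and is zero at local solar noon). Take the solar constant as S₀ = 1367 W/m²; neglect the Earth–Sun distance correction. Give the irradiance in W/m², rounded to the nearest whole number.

Hour angle H = 15° × (11 − 12) = -15.00°.
With φ = -5.0°, δ = 17.0°, H = -15.00°: sin φ sin δ = -0.0255, cos φ cos δ cos H = 0.9202, so cos θ_z = 0.8947.
Top-of-atmosphere irradiance = S₀ cos θ_z = 1367 × 0.8947 = 1223.05 W/m².

1223 W/m²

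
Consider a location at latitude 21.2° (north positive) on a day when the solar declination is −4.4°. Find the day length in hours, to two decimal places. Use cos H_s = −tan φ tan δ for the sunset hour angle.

cos H_s = −tan(21.2°) · tan(-4.4°) = 0.0298, so H_s = arccos(0.0298) = 88.29°.
Day length = 2 H_s / 15° h⁻¹ = 176.58° / 15 = 11.772 h.

11.77 hours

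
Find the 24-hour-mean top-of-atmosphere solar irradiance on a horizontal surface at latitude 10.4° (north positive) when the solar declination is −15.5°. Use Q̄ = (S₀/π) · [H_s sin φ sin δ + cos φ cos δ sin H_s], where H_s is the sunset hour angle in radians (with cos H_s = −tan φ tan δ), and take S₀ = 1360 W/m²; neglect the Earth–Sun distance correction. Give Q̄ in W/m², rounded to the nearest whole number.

378 W/m²

cos H_s = −tan(10.4°) · tan(-15.5°) = 0.0509, so H_s = arccos(0.0509) = 87.08°. In radians, H_s = 1.5198.
H_s sin φ sin δ = 1.5198 × 0.1805 × -0.2672 = -0.0733.
cos φ cos δ sin H_s = 0.9836 × 0.9636 × 0.9987 = 0.9466.
Q̄ = (1360/π) × (-0.0733 + 0.9466) = 432.90 × 0.8733 = 378.05 W/m².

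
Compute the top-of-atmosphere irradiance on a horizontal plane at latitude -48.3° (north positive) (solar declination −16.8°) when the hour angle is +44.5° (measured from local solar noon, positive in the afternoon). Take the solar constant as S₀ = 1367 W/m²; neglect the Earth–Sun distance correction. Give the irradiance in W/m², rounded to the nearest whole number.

cos θ_z = sin(-48.3°) sin(-16.8°) + cos(-48.3°) cos(-16.8°) cos(44.50°) = 0.2158 + 0.4542 = 0.6700.
Top-of-atmosphere irradiance = S₀ cos θ_z = 1367 × 0.6700 = 915.89 W/m².

916 W/m²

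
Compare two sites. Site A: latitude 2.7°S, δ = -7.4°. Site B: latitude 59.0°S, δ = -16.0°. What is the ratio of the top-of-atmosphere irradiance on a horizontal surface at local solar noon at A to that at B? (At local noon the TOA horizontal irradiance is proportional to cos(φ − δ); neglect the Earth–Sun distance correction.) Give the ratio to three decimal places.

1.363

A: cos θ_z = cos(-2.7° − (-7.4°)) = 0.9966.
B: cos θ_z = cos(-59.0° − (-16.0°)) = 0.7314.
Ratio A/B = 0.9966 / 0.7314 = 1.3626.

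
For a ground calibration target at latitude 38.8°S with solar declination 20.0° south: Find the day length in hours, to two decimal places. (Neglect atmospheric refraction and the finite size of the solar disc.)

cos H_s = −tan(-38.8°) · tan(-20.0°) = -0.2926, so H_s = arccos(-0.2926) = 107.01°.
Day length = 2 H_s / 15° h⁻¹ = 214.02° / 15 = 14.268 h.

14.27 hours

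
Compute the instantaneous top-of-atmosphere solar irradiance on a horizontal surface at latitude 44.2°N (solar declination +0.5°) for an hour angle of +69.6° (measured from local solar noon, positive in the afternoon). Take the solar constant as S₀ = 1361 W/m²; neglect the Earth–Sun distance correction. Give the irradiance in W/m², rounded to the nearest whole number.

348 W/m²

cos θ_z = sin φ sin δ + cos φ cos δ cos H = (0.6972)(0.0087) + (0.7169)(1.0000)(0.3486) = 0.2560.
Top-of-atmosphere irradiance = S₀ cos θ_z = 1361 × 0.2560 = 348.42 W/m².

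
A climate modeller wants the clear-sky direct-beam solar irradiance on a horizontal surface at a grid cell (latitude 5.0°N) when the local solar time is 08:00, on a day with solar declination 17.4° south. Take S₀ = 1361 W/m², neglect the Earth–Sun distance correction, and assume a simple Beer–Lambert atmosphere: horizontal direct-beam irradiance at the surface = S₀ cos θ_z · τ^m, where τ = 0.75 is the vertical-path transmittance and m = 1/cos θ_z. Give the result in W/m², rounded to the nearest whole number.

Hour angle H = 15° × (8 − 12) = -60.00°.
cos θ_z = sin φ sin δ + cos φ cos δ cos H = (0.0872)(-0.2990) + (0.9962)(0.9542)(0.5000) = 0.4492.
Air mass m = 1/cos θ_z = 1/0.4492 = 2.226; τ^m = 0.75^2.226 = 0.5271.
Surface direct beam = 1361 × 0.4492 × 0.5271 = 322.25 W/m².

322 W/m²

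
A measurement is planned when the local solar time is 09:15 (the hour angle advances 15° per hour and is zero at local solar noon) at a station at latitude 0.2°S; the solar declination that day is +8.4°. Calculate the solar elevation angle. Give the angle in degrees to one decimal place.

48.0°

Hour angle H = 15° × (9.25 − 12) = -41.25°.
cos θ_z = sin φ sin δ + cos φ cos δ cos H = (-0.0035)(0.1461) + (1.0000)(0.9893)(0.7518) = 0.7432.
θ_z = arccos(0.7432) = 42.00°, so the elevation is 90° − 42.00° = 48.00°.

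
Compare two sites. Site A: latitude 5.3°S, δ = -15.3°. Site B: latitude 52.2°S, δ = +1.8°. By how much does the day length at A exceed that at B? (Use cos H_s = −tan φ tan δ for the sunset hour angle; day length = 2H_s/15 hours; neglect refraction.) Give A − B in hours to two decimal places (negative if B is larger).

A: H_s = arccos(−tan -5.3° · tan -15.3°) = 91.45°, so 2H_s/15 = 12.1933 h.
B: H_s = arccos(−tan -52.2° · tan 1.8°) = 87.68°, so 2H_s/15 = 11.6907 h.
A − B = 12.1933 − 11.6907 = 0.5026 h.

+0.50 h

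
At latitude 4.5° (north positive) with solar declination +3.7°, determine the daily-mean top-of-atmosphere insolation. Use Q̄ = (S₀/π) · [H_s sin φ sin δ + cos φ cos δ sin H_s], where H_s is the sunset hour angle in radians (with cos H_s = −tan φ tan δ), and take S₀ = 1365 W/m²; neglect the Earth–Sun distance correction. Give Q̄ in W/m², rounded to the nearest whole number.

436 W/m²

cos H_s = −tan(4.5°) · tan(3.7°) = -0.0051, so H_s = arccos(-0.0051) = 90.29°. In radians, H_s = 1.5759.
H_s sin φ sin δ = 1.5759 × 0.0785 × 0.0645 = 0.0080.
cos φ cos δ sin H_s = 0.9969 × 0.9979 × 1.0000 = 0.9948.
Q̄ = (1365/π) × (0.0080 + 0.9948) = 434.49 × 1.0028 = 435.71 W/m².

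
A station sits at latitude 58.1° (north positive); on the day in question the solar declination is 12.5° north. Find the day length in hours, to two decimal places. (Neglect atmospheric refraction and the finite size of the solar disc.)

14.78 hours

The sunset hour angle satisfies cos H_s = −tan φ tan δ = -0.3562, giving H_s = 110.87°.
Day length = 2 H_s / 15° h⁻¹ = 221.74° / 15 = 14.783 h.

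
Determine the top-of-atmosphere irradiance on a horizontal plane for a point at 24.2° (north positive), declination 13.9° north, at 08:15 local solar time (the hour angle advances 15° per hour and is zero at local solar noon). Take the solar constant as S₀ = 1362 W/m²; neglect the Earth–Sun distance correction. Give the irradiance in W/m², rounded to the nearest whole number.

Hour angle H = 15° × (8.25 − 12) = -56.25°.
cos θ_z = sin(24.2°) sin(13.9°) + cos(24.2°) cos(13.9°) cos(-56.25°) = 0.0985 + 0.4919 = 0.5904.
Top-of-atmosphere irradiance = S₀ cos θ_z = 1362 × 0.5904 = 804.12 W/m².

804 W/m²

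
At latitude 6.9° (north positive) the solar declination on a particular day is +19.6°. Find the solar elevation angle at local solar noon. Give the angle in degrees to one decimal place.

At local solar noon the hour angle is zero, so the elevation is 90° − |φ − δ| = 90° − |6.9° − (19.6°)| = 90° − 12.7° = 77.3°.

77.3°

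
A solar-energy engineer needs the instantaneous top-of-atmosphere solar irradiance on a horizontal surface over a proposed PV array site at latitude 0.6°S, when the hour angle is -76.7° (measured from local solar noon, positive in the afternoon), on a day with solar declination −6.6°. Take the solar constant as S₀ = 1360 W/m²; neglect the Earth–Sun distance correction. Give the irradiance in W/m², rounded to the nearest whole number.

312 W/m²

cos θ_z = sin φ sin δ + cos φ cos δ cos H = (-0.0105)(-0.1149) + (0.9999)(0.9934)(0.2300) = 0.2297.
Top-of-atmosphere irradiance = S₀ cos θ_z = 1360 × 0.2297 = 312.39 W/m².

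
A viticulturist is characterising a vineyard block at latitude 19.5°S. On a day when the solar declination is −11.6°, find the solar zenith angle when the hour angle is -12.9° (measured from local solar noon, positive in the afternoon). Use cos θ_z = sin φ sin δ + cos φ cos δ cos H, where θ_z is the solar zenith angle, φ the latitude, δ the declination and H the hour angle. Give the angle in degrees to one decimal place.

With φ = -19.5°, δ = -11.6°, H = -12.90°: sin φ sin δ = 0.0671, cos φ cos δ cos H = 0.9001, so cos θ_z = 0.9672.
θ_z = arccos(0.9672) = 14.72°.

14.7°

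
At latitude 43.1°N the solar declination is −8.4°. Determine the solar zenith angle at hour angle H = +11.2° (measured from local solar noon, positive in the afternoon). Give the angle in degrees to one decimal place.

With φ = 43.1°, δ = -8.4°, H = 11.20°: sin φ sin δ = -0.0998, cos φ cos δ cos H = 0.7086, so cos θ_z = 0.6088.
θ_z = arccos(0.6088) = 52.50°.

52.5°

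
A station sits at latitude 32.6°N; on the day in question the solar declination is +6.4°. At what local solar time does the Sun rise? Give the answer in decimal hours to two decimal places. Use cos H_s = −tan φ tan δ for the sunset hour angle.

The sunset hour angle satisfies cos H_s = −tan φ tan δ = -0.0717, giving H_s = 94.11°.
Sunrise is at 12 − H_s/15 = 12 − 6.274 = 5.726 h local solar time.

5.73 h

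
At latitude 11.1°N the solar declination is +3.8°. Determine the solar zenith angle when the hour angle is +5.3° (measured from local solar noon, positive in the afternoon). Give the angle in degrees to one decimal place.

With φ = 11.1°, δ = 3.8°, H = 5.30°: sin φ sin δ = 0.0128, cos φ cos δ cos H = 0.9749, so cos θ_z = 0.9877.
θ_z = arccos(0.9877) = 9.00°.

9.0°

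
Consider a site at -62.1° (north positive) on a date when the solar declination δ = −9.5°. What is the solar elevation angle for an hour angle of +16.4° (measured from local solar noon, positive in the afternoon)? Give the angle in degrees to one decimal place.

With φ = -62.1°, δ = -9.5°, H = 16.40°: sin φ sin δ = 0.1459, cos φ cos δ cos H = 0.4427, so cos θ_z = 0.5886.
θ_z = arccos(0.5886) = 53.94°, so the elevation is 90° − 53.94° = 36.06°.

36.1°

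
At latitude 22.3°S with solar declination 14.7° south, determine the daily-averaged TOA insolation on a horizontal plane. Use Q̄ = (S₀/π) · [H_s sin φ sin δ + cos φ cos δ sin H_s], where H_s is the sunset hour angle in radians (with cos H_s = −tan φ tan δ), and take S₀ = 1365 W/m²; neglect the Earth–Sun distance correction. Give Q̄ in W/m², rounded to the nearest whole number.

457 W/m²

The sunset hour angle satisfies cos H_s = −tan φ tan δ = -0.1076, giving H_s = 96.18°. In radians, H_s = 1.6787.
H_s sin φ sin δ = 1.6787 × -0.3795 × -0.2538 = 0.1617.
cos φ cos δ sin H_s = 0.9252 × 0.9673 × 0.9942 = 0.8898.
Q̄ = (1365/π) × (0.1617 + 0.8898) = 434.49 × 1.0515 = 456.87 W/m².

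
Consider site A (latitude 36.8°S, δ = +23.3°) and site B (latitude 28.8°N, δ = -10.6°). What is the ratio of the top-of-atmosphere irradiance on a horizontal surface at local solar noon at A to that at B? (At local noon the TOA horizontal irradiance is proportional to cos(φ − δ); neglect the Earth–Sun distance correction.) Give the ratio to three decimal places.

0.645

A: cos θ_z = cos(-36.8° − (23.3°)) = 0.4985.
B: cos θ_z = cos(28.8° − (-10.6°)) = 0.7727.
Ratio A/B = 0.4985 / 0.7727 = 0.6451.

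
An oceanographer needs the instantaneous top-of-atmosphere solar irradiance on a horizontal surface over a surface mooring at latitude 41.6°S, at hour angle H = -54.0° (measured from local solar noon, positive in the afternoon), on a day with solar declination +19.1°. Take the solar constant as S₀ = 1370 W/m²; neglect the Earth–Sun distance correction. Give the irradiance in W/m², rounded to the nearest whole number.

cos θ_z = sin(-41.6°) sin(19.1°) + cos(-41.6°) cos(19.1°) cos(-54.00°) = -0.2172 + 0.4153 = 0.1981.
Top-of-atmosphere irradiance = S₀ cos θ_z = 1370 × 0.1981 = 271.40 W/m².

271 W/m²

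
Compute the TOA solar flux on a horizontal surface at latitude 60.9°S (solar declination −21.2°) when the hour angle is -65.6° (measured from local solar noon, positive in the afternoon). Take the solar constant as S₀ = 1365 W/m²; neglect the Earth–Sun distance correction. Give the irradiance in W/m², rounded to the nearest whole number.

687 W/m²

With φ = -60.9°, δ = -21.2°, H = -65.60°: sin φ sin δ = 0.3160, cos φ cos δ cos H = 0.1873, so cos θ_z = 0.5033.
Top-of-atmosphere irradiance = S₀ cos θ_z = 1365 × 0.5033 = 687.00 W/m².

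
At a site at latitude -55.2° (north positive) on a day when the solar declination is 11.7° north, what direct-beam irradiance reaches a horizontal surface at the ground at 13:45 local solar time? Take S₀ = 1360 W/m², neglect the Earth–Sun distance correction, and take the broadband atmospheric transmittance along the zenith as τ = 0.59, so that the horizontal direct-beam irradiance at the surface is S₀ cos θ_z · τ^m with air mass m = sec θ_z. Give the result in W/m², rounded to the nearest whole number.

94 W/m²

Hour angle H = 15° × (13.75 − 12) = 26.25°.
cos θ_z = sin(-55.2°) sin(11.7°) + cos(-55.2°) cos(11.7°) cos(26.25°) = -0.1665 + 0.5012 = 0.3347.
Air mass m = 1/cos θ_z = 1/0.3347 = 2.988; τ^m = 0.59^2.988 = 0.2067.
Surface direct beam = 1360 × 0.3347 × 0.2067 = 94.09 W/m².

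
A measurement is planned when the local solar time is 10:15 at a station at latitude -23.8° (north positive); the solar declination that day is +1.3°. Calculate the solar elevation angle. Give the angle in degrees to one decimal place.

Hour angle H = 15° × (10.25 − 12) = -26.25°.
With φ = -23.8°, δ = 1.3°, H = -26.25°: sin φ sin δ = -0.0092, cos φ cos δ cos H = 0.8204, so cos θ_z = 0.8112.
θ_z = arccos(0.8112) = 35.79°, so the elevation is 90° − 35.79° = 54.21°.

54.2°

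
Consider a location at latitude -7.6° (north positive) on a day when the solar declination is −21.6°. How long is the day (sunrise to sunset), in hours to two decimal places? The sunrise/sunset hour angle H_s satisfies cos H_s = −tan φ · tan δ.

cos H_s = −tan(-7.6°) · tan(-21.6°) = -0.0528, so H_s = arccos(-0.0528) = 93.03°.
Day length = 2 H_s / 15° h⁻¹ = 186.06° / 15 = 12.404 h.

12.40 hours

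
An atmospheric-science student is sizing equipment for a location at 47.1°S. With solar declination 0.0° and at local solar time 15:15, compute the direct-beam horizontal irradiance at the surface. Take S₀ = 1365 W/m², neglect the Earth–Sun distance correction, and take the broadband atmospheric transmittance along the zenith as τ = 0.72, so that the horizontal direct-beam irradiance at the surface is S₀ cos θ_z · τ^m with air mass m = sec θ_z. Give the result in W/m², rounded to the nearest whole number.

Hour angle H = 15° × (15.25 − 12) = 48.75°.
cos θ_z = sin φ sin δ + cos φ cos δ cos H = (-0.7325)(0.0000) + (0.6807)(1.0000)(0.6593) = 0.4488.
Air mass m = 1/cos θ_z = 1/0.4488 = 2.228; τ^m = 0.72^2.228 = 0.4810.
Surface direct beam = 1365 × 0.4488 × 0.4810 = 294.67 W/m².

295 W/m²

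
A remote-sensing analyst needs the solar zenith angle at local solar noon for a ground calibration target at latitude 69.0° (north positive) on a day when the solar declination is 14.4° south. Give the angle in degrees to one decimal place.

83.4°

At local solar noon the hour angle is zero, so the zenith angle is |φ − δ| = |69.0° − (-14.4°)| = 83.4°.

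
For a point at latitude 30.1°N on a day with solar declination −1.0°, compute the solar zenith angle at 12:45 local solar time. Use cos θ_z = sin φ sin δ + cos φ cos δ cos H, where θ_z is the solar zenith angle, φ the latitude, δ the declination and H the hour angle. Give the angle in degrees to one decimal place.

32.9°

Hour angle H = 15° × (12.75 − 12) = 11.25°.
cos θ_z = sin(30.1°) sin(-1.0°) + cos(30.1°) cos(-1.0°) cos(11.25°) = -0.0088 + 0.8484 = 0.8396.
θ_z = arccos(0.8396) = 32.90°.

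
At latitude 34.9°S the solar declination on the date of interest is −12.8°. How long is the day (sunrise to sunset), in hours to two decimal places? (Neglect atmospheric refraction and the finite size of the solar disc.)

The sunset hour angle satisfies cos H_s = −tan φ tan δ = -0.1585, giving H_s = 99.12°.
Day length = 2 H_s / 15° h⁻¹ = 198.24° / 15 = 13.216 h.

13.22 hours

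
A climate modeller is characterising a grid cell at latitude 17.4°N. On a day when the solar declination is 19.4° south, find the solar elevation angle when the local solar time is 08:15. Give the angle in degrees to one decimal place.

23.6°

Hour angle H = 15° × (8.25 − 12) = -56.25°.
cos θ_z = sin(17.4°) sin(-19.4°) + cos(17.4°) cos(-19.4°) cos(-56.25°) = -0.0993 + 0.5000 = 0.4007.
θ_z = arccos(0.4007) = 66.38°, so the elevation is 90° − 66.38° = 23.62°.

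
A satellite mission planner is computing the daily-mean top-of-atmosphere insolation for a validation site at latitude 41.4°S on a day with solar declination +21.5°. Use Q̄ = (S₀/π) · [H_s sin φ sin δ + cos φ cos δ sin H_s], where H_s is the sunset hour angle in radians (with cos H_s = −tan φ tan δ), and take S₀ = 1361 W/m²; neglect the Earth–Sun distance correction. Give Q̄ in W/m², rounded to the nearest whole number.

−tan φ tan δ = −(-0.8816)(0.3939) = 0.3473; H_s = arccos(0.3473) = 69.68°. In radians, H_s = 1.2161.
H_s sin φ sin δ = 1.2161 × -0.6613 × 0.3665 = -0.2947.
cos φ cos δ sin H_s = 0.7501 × 0.9304 × 0.9378 = 0.6545.
Q̄ = (1361/π) × (-0.2947 + 0.6545) = 433.22 × 0.3598 = 155.87 W/m².

156 W/m²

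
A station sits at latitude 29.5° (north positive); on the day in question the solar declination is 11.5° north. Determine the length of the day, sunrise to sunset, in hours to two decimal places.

12.88 hours

cos H_s = −tan(29.5°) · tan(11.5°) = -0.1151, so H_s = arccos(-0.1151) = 96.61°.
Day length = 2 H_s / 15° h⁻¹ = 193.22° / 15 = 12.881 h.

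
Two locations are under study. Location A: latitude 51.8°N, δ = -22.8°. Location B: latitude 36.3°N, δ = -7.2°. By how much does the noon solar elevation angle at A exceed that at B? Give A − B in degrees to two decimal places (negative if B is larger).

A: 90° − |51.8 − (-22.8)| = 15.40°.
B: 90° − |36.3 − (-7.2)| = 46.50°.
A − B = 15.40 − 46.50 = -31.10°.

-31.10°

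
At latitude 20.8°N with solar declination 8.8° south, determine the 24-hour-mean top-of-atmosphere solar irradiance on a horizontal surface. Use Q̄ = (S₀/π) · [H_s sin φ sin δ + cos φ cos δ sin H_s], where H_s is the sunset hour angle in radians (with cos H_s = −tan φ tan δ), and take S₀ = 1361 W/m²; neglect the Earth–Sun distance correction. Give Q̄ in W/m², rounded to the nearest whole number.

364 W/m²

−tan φ tan δ = −(0.3799)(-0.1548) = 0.0588; H_s = arccos(0.0588) = 86.63°. In radians, H_s = 1.5120.
H_s sin φ sin δ = 1.5120 × 0.3551 × -0.1530 = -0.0821.
cos φ cos δ sin H_s = 0.9348 × 0.9882 × 0.9983 = 0.9222.
Q̄ = (1361/π) × (-0.0821 + 0.9222) = 433.22 × 0.8401 = 363.95 W/m².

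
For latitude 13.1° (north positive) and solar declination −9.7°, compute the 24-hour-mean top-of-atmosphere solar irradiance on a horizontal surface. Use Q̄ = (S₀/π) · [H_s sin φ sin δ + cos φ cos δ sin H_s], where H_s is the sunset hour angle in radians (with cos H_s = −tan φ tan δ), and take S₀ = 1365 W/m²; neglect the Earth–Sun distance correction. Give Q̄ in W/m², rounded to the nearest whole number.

cos H_s = −tan(13.1°) · tan(-9.7°) = 0.0398, so H_s = arccos(0.0398) = 87.72°. In radians, H_s = 1.5310.
H_s sin φ sin δ = 1.5310 × 0.2267 × -0.1685 = -0.0585.
cos φ cos δ sin H_s = 0.9740 × 0.9857 × 0.9992 = 0.9593.
Q̄ = (1365/π) × (-0.0585 + 0.9593) = 434.49 × 0.9008 = 391.39 W/m².

391 W/m²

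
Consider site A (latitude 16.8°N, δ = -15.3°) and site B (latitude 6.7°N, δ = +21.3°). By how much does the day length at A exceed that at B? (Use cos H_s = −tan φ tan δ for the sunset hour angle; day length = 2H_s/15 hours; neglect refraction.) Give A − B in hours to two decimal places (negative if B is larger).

A: H_s = arccos(−tan 16.8° · tan -15.3°) = 85.26°, so 2H_s/15 = 11.3680 h.
B: H_s = arccos(−tan 6.7° · tan 21.3°) = 92.63°, so 2H_s/15 = 12.3507 h.
A − B = 11.3680 − 12.3507 = -0.9827 h.

-0.98 h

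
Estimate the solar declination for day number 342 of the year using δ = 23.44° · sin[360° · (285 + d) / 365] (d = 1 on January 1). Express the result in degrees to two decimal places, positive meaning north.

360 × (285 + 342) / 365 = 618.411°; sin(618.411°) = -0.9796.
δ = 23.44 × -0.9796 = -22.962° ≈ -22.96°.

-22.96°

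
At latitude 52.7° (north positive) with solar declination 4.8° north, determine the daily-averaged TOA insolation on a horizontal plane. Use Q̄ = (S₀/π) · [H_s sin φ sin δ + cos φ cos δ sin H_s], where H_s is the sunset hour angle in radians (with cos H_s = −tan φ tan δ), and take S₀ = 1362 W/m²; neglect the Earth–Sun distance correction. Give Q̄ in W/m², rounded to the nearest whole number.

−tan φ tan δ = −(1.3127)(0.0840) = -0.1103; H_s = arccos(-0.1103) = 96.33°. In radians, H_s = 1.6813.
H_s sin φ sin δ = 1.6813 × 0.7955 × 0.0837 = 0.1119.
cos φ cos δ sin H_s = 0.6060 × 0.9965 × 0.9939 = 0.6002.
Q̄ = (1362/π) × (0.1119 + 0.6002) = 433.54 × 0.7121 = 308.72 W/m².

309 W/m²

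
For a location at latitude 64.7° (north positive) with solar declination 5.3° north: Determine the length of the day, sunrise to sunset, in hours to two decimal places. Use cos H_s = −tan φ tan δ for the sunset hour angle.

cos H_s = −tan(64.7°) · tan(5.3°) = -0.1963, so H_s = arccos(-0.1963) = 101.32°.
Day length = 2 H_s / 15° h⁻¹ = 202.64° / 15 = 13.509 h.

13.51 hours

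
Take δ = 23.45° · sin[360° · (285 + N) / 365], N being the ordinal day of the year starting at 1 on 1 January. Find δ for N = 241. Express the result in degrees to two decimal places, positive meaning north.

360 × (285 + 241) / 365 = 518.795°; sin(518.795°) = 0.3617.
δ = 23.45 × 0.3617 = 8.482° ≈ +8.48°.

+8.48°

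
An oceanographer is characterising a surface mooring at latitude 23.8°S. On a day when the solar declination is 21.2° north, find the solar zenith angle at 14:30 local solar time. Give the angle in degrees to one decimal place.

57.9°

Hour angle H = 15° × (14.5 − 12) = 37.50°.
cos θ_z = sin(-23.8°) sin(21.2°) + cos(-23.8°) cos(21.2°) cos(37.50°) = -0.1459 + 0.6768 = 0.5309.
θ_z = arccos(0.5309) = 57.93°.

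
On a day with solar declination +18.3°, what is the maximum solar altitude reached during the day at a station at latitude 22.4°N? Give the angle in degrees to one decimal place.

85.9°

At local solar noon the hour angle is zero, so the elevation is 90° − |φ − δ| = 90° − |22.4° − (18.3°)| = 90° − 4.1° = 85.9°.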